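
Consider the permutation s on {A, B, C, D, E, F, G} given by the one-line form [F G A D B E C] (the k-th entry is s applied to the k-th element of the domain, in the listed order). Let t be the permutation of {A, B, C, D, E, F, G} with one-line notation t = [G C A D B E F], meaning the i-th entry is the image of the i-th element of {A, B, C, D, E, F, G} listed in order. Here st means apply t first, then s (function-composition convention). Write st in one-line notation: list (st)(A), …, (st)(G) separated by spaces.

(st)(x) = s(t(x)). Computing each image: s(t(A)) = s(G) = C, s(t(B)) = s(C) = A, s(t(C)) = s(A) = F, s(t(D)) = s(D) = D, s(t(E)) = s(B) = G, s(t(F)) = s(E) = B, s(t(G)) = s(F) = E.
Hence st = [C A F D G B E].

C A F D G B E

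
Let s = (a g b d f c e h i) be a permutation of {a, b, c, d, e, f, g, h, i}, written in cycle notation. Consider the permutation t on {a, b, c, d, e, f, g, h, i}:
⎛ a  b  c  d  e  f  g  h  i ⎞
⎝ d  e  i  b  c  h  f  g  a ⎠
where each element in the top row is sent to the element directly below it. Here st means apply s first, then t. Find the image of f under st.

i

s(f) = c, then t(c) = i; composing gives (st)(f) = i.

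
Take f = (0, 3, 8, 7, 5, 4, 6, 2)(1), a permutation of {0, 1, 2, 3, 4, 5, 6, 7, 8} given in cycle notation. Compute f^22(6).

5

6 lies in the 8-cycle (0, 3, 8, 7, 5, 4, 6, 2).
Since the cycle has length 8, f^22 acts on it the same as f^6 (22 mod 8 = 6).
Stepping 6 places around the cycle: 6 → 2 → 0 → 3 → 8 → 7 → 5.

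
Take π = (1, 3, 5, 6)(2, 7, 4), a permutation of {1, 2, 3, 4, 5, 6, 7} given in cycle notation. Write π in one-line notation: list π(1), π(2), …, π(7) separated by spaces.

3 7 5 2 6 1 4

Image by image: 1↦3, 2↦7, 3↦5, 4↦2, 5↦6, 6↦1, 7↦4.
Listing these in domain order gives 3 7 5 2 6 1 4.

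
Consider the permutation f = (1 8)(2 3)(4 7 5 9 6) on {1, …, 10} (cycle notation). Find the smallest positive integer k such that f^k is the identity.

The disjoint cycles have lengths 5, 2, 2, 1.
Since disjoint cycles commute, ord(f) = lcm(5, 2, 2) = 10.

10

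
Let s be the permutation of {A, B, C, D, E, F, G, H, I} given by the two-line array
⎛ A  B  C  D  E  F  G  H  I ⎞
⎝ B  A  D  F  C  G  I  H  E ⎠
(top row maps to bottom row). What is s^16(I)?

F

Tracing I → E → … returns to I after 6 steps, so I lies in a 6-cycle (C D F G I E).
Since the cycle has length 6, s^16 acts on it the same as s^4 (16 mod 6 = 4).
Advancing 4 steps from I: I → E → C → D → F.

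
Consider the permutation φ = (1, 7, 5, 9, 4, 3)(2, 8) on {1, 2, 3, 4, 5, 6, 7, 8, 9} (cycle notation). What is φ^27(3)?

3 lies in the 6-cycle (1, 7, 5, 9, 4, 3).
Since the cycle has length 6, φ^27 acts on it the same as φ^3 (27 mod 6 = 3).
Stepping 3 places around the cycle: 3 → 1 → 7 → 5.

5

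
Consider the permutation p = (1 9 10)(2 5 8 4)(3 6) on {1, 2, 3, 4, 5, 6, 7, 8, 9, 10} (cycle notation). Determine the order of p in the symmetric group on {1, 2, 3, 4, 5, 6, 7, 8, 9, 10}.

12

The disjoint cycles have lengths 4, 3, 2, 1.
Since disjoint cycles commute, ord(p) = lcm(4, 3, 2) = 12.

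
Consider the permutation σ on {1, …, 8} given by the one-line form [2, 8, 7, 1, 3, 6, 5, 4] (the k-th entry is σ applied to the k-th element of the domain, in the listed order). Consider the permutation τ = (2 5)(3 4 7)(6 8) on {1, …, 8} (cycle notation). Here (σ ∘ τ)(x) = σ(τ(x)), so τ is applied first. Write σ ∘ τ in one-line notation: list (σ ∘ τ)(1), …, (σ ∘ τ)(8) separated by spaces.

For each element, apply τ then σ: 1 → 1 → 2; 2 → 5 → 3; 3 → 4 → 1; 4 → 7 → 5; 5 → 2 → 8; 6 → 8 → 4; 7 → 3 → 7; 8 → 6 → 6.
Collecting the images, σ ∘ τ = [2 3 1 5 8 4 7 6].

2 3 1 5 8 4 7 6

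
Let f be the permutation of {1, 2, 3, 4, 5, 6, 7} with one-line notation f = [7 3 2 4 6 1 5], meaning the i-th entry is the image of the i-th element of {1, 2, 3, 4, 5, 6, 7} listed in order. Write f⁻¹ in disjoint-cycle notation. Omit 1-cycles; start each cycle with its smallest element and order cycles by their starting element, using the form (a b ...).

(1 6 5 7)(2 3)

The cycle decomposition of f is (1 7 5 6)(2 3).
The inverse reverses every cycle; in canonical form, f⁻¹ = (1 6 5 7)(2 3).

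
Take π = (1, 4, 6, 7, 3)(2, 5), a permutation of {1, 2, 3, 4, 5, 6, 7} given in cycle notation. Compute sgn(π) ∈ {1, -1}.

-1

The cycle lengths are 5, 2.
A cycle of length ℓ contributes ℓ−1 transpositions, so π is a product of 4 + 1 = 5 transpositions — odd.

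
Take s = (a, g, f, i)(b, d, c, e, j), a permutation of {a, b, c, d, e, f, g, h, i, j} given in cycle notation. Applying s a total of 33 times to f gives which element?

f lies in the 4-cycle (a, g, f, i).
Powers repeat with period 4 on this cycle, and 33 mod 4 = 1, so s^33(f) = s^1(f).
Stepping 1 place around the cycle: f → i.

i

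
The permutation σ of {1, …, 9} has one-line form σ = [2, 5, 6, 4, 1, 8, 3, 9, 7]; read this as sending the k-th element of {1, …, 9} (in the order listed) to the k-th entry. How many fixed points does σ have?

The fixed points (elements with σ(x) = x) are {4}, so there is 1.

1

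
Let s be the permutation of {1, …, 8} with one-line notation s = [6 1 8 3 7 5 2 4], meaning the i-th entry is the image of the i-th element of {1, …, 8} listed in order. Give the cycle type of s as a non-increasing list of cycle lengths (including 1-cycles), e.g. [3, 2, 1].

The disjoint cycles are (1, 6, 5, 7, 2)(3, 8, 4), with lengths 5, 3 in non-increasing order.

[5, 3]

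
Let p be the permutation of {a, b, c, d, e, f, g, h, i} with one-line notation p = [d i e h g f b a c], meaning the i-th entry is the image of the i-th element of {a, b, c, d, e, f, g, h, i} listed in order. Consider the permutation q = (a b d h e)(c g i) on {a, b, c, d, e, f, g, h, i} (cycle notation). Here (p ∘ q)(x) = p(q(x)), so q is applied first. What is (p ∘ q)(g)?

c

(p ∘ q)(g) = p(q(g)). q(g) = i, then p(i) = c. So (p ∘ q)(g) = c.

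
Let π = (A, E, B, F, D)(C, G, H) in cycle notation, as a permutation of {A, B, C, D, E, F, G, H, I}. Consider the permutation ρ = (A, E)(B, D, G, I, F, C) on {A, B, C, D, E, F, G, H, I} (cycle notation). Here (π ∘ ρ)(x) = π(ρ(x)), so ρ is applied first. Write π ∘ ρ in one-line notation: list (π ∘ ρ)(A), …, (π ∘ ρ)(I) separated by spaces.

B A F H E G I C D

Chase each element through ρ then π: A → E → B; B → D → A; C → B → F; D → G → H; E → A → E; F → C → G; G → I → I; H → H → C; I → F → D.
So π ∘ ρ in one-line form is B A F H E G I C D.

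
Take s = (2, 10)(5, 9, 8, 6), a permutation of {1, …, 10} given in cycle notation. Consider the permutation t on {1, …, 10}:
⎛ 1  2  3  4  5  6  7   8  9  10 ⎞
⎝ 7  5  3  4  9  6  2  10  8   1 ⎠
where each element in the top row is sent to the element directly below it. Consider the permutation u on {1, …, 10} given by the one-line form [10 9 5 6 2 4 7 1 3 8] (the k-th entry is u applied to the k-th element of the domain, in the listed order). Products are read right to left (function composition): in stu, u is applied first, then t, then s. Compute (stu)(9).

Chase 9: u(9) = 3; t(3) = 3; s(3) = 3. Hence (stu)(9) = 3.

3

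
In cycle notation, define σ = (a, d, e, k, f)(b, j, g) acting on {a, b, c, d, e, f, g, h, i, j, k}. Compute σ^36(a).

d

a lies in the 5-cycle (a, d, e, k, f).
On a 5-cycle, σ^5 is the identity, so σ^36 = σ^1 there (36 ≡ 1 mod 5).
Advancing 1 step from a: a → d.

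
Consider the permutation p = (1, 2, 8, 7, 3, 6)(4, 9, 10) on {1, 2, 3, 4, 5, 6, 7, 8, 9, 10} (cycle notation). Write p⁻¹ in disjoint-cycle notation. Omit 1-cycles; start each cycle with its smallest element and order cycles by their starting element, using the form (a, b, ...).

The inverse reverses each cycle.
Reversing each cycle of p and rotating so the smallest element leads gives (1, 6, 3, 7, 8, 2)(4, 10, 9).

(1, 6, 3, 7, 8, 2)(4, 10, 9)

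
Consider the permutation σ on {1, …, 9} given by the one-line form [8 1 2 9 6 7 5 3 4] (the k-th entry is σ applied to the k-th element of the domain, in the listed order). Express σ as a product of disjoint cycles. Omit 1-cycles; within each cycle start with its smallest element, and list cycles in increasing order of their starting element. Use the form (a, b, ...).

(1, 8, 3, 2)(4, 9)(5, 6, 7)

From 1: 1 → 8 → 3 → 2 → 1, closing the cycle (1, 8, 3, 2).
Repeating from the next unused element and collecting all non-trivial cycles gives (1, 8, 3, 2)(4, 9)(5, 6, 7).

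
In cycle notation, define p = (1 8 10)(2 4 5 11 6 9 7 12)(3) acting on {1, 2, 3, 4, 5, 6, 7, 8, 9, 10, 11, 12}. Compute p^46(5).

5 lies in the 8-cycle (2 4 5 11 6 9 7 12).
Powers repeat with period 8 on this cycle, and 46 mod 8 = 6, so p^46(5) = p^6(5).
Advancing 6 steps from 5: 5 → 11 → 6 → 9 → 7 → 12 → 2.

2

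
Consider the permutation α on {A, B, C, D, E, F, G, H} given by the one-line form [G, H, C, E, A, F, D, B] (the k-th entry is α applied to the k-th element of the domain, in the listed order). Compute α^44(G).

Tracing G → D → … returns to G after 4 steps, so G lies in a 4-cycle (A G D E).
Powers repeat with period 4 on this cycle, and 44 mod 4 = 0, so α^44(G) = α^0(G).
So α^44(G) = G.

G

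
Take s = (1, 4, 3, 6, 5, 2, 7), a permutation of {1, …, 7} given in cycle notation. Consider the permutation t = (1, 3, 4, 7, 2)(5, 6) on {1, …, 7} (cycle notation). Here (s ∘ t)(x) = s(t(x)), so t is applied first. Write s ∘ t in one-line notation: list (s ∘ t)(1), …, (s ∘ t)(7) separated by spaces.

Chase each element through t then s: 1 → 3 → 6; 2 → 1 → 4; 3 → 4 → 3; 4 → 7 → 1; 5 → 6 → 5; 6 → 5 → 2; 7 → 2 → 7.
Collecting the images, s ∘ t = [6 4 3 1 5 2 7].

6 4 3 1 5 2 7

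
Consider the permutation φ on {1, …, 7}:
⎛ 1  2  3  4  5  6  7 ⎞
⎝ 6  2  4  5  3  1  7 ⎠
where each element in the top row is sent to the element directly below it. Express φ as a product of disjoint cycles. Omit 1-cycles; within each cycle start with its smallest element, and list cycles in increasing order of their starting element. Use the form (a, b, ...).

Iterating φ from 1 gives 1 → 6 → 1; that is the 2-cycle (1, 6).
Repeating from the next unused element and collecting all non-trivial cycles gives (1, 6)(3, 4, 5).

(1, 6)(3, 4, 5)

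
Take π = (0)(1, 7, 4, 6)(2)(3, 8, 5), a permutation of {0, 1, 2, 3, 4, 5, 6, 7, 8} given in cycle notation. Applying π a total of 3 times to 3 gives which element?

3

3 lies in the 3-cycle (3, 8, 5).
Since the cycle has length 3, π^3 acts on it the same as π^0 (3 mod 3 = 0).
So π^3(3) = 3.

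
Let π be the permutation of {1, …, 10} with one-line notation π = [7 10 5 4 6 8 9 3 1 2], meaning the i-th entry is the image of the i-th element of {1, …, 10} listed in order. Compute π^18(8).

Tracing 8 → 3 → … returns to 8 after 4 steps, so 8 lies in a 4-cycle (3 5 6 8).
On a 4-cycle, π^4 is the identity, so π^18 = π^2 there (18 ≡ 2 mod 4).
Advancing 2 steps from 8: 8 → 3 → 5.

5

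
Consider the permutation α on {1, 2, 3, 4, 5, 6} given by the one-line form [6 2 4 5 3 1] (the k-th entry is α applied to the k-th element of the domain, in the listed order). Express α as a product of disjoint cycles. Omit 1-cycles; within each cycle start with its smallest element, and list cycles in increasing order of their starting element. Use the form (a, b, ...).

(1, 6)(3, 4, 5)

Iterating α from 1 gives 1 → 6 → 1; that is the 2-cycle (1, 6).
Continuing from each remaining unvisited element yields (1, 6)(3, 4, 5).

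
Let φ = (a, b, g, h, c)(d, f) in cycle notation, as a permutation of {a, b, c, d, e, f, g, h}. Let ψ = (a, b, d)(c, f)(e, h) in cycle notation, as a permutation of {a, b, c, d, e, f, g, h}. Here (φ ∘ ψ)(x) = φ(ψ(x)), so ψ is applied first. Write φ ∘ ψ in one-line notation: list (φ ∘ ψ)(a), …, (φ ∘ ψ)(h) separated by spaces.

(φ ∘ ψ)(x) = φ(ψ(x)). Computing each image: φ(ψ(a)) = φ(b) = g, φ(ψ(b)) = φ(d) = f, φ(ψ(c)) = φ(f) = d, φ(ψ(d)) = φ(a) = b, φ(ψ(e)) = φ(h) = c, φ(ψ(f)) = φ(c) = a, φ(ψ(g)) = φ(g) = h, φ(ψ(h)) = φ(e) = e.
Hence φ ∘ ψ = [g f d b c a h e].

g f d b c a h e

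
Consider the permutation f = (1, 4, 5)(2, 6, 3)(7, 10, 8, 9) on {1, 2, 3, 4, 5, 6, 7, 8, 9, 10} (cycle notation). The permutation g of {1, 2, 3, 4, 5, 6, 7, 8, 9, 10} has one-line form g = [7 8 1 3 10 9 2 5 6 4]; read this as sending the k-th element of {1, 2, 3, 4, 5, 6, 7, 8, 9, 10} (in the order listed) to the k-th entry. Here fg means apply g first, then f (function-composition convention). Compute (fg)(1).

First apply g: g(1) = 7, then f(7) = 10. Thus (fg)(1) = 10.

10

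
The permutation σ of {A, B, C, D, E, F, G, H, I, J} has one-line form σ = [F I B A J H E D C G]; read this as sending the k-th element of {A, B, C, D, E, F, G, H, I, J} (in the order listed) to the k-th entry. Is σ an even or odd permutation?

In disjoint-cycle form the cycle lengths are 4, 3, 3.
A cycle is odd iff its length is even; σ has 1 even-length cycle, so sgn(σ) = (−1)^1 and σ is odd.

odd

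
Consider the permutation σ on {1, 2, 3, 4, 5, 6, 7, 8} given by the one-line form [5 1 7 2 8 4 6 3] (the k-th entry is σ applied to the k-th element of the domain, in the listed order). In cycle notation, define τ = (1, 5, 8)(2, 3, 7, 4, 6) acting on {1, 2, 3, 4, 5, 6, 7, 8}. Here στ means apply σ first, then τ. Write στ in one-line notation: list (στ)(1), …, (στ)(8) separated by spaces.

For each element, apply σ then τ: 1 → 5 → 8; 2 → 1 → 5; 3 → 7 → 4; 4 → 2 → 3; 5 → 8 → 1; 6 → 4 → 6; 7 → 6 → 2; 8 → 3 → 7.
So στ in one-line form is 8 5 4 3 1 6 2 7.

8 5 4 3 1 6 2 7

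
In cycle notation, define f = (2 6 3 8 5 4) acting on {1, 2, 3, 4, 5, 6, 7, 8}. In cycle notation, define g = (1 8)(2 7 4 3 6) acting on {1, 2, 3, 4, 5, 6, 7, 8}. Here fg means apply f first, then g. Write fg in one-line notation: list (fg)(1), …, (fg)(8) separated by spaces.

(fg)(x) = g(f(x)). Computing each image: g(f(1)) = g(1) = 8, g(f(2)) = g(6) = 2, g(f(3)) = g(8) = 1, g(f(4)) = g(2) = 7, g(f(5)) = g(4) = 3, g(f(6)) = g(3) = 6, g(f(7)) = g(7) = 4, g(f(8)) = g(5) = 5.
Hence fg = [8 2 1 7 3 6 4 5].

8 2 1 7 3 6 4 5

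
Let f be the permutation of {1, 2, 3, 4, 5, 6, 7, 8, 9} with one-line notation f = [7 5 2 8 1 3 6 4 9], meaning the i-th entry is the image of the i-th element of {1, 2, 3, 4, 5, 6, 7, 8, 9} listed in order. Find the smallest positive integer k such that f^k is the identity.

Writing f as disjoint cycles, the cycle lengths are 6, 2, 1.
Since disjoint cycles commute, ord(f) = lcm(6, 2) = 6.

6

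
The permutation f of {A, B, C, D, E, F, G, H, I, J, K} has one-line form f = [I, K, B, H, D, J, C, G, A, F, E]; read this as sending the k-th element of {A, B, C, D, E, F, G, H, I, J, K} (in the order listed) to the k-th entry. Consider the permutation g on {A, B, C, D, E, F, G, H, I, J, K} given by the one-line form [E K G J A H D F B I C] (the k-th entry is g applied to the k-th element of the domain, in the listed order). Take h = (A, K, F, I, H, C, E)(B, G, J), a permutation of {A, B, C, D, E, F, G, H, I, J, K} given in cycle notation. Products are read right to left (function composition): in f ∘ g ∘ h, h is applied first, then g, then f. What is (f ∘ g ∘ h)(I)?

J

Chase I: h(I) = H; g(H) = F; f(F) = J. Hence (f ∘ g ∘ h)(I) = J.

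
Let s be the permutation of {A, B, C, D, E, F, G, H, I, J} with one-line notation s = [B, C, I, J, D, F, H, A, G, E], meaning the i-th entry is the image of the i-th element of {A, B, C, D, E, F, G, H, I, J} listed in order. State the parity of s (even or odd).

odd

In disjoint-cycle form the cycle lengths are 6, 3, 1.
A cycle of length ℓ contributes ℓ−1 transpositions, so s is a product of 5 + 2 = 7 transpositions — odd.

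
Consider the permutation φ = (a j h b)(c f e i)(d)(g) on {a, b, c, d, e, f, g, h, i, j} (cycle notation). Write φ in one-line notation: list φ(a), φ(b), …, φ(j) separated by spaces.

j a f d i e g b c h

Reading each image from the cycles: a→j, b→a, c→f, d→d, e→i, f→e, g→g, h→b, i→c, j→h.
Listing these in domain order gives j a f d i e g b c h.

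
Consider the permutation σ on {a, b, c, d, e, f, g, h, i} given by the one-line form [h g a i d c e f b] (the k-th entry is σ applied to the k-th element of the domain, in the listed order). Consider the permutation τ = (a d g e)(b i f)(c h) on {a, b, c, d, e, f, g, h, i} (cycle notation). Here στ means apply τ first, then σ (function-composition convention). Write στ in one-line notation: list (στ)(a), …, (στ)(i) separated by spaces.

For each element, apply τ then σ: a → d → i; b → i → b; c → h → f; d → g → e; e → a → h; f → b → g; g → e → d; h → c → a; i → f → c.
So στ in one-line form is i b f e h g d a c.

i b f e h g d a c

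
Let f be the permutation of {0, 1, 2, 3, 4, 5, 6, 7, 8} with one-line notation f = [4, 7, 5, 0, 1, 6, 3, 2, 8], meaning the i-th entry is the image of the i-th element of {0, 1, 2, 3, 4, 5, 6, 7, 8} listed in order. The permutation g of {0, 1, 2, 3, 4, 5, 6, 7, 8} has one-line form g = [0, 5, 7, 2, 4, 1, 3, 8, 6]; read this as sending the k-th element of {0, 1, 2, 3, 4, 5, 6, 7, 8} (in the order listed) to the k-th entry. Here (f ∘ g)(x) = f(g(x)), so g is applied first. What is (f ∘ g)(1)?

(f ∘ g)(1) = f(g(1)). g(1) = 5, then f(5) = 6. So (f ∘ g)(1) = 6.

6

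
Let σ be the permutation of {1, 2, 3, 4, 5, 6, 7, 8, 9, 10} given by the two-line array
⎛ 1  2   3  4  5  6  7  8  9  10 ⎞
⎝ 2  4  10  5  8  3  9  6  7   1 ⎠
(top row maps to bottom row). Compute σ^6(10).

Tracing 10 → 1 → … returns to 10 after 8 steps, so 10 lies in an 8-cycle (1 2 4 5 8 6 3 10).
Advancing 6 steps from 10: 10 → 1 → 2 → 4 → 5 → 8 → 6.

6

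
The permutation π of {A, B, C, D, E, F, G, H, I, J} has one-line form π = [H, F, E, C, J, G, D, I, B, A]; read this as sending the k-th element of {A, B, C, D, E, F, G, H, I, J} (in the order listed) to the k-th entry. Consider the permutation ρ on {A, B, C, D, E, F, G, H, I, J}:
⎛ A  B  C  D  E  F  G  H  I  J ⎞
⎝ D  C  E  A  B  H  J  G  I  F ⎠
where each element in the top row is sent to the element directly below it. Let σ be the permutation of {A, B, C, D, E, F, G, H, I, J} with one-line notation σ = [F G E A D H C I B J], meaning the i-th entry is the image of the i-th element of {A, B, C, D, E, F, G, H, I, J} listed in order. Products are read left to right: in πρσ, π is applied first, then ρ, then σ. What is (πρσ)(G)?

Chase G: π(G) = D; ρ(D) = A; σ(A) = F. Hence (πρσ)(G) = F.

F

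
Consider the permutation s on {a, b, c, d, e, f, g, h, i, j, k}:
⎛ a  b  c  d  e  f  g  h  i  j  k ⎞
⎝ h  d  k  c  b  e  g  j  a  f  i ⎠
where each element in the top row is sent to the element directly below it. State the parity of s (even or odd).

In disjoint-cycle form the cycle lengths are 10, 1.
A cycle of length ℓ contributes ℓ−1 transpositions, so s is a product of 9 transpositions — odd.

odd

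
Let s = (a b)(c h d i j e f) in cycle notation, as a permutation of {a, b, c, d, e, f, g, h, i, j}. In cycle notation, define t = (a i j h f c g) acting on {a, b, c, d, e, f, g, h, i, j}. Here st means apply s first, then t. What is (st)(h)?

(st)(h) = t(s(h)). s(h) = d, then t(d) = d. So (st)(h) = d.

d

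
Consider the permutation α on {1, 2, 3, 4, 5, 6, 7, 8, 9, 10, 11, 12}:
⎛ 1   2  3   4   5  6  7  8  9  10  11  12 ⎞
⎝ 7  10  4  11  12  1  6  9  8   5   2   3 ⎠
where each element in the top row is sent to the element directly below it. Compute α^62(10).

2

Tracing 10 → 5 → … returns to 10 after 7 steps, so 10 lies in a 7-cycle (2, 10, 5, 12, 3, 4, 11).
Since the cycle has length 7, α^62 acts on it the same as α^6 (62 mod 7 = 6).
Advancing 6 steps from 10: 10 → 5 → 12 → 3 → 4 → 11 → 2.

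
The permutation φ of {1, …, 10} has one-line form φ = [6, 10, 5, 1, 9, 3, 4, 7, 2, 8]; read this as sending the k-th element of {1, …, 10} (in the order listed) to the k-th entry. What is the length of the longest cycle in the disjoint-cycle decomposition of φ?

Decomposing into disjoint cycles gives (1, 6, 3, 5, 9, 2, 10, 8, 7, 4); the longest has length 10.

10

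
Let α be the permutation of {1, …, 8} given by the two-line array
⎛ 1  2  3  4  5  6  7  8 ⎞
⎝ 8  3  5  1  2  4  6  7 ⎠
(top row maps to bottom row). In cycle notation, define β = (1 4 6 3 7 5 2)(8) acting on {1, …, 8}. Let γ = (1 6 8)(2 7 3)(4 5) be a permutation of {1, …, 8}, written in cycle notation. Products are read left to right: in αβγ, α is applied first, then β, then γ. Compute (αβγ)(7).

2

Chase 7: α(7) = 6; β(6) = 3; γ(3) = 2. Hence (αβγ)(7) = 2.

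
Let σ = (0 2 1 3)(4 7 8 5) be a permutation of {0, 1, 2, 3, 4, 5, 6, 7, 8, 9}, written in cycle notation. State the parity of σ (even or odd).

even

The cycle lengths are 4, 4, 1, 1.
A cycle of length ℓ contributes ℓ−1 transpositions, so σ is a product of 3 + 3 = 6 transpositions — even.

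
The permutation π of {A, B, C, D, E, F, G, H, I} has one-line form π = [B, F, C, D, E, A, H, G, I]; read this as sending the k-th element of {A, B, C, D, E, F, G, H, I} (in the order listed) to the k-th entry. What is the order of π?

Writing π as disjoint cycles, the cycle lengths are 3, 2, 1, 1, 1, 1.
The order of π is the least common multiple of its cycle lengths: lcm(3, 2) = 6.

6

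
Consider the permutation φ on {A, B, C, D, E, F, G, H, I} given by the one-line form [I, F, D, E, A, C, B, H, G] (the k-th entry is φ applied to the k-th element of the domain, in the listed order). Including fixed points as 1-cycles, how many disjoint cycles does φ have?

The cycle decomposition is (A, I, G, B, F, C, D, E)(H), which has 2 cycles (counting 1-cycles).

2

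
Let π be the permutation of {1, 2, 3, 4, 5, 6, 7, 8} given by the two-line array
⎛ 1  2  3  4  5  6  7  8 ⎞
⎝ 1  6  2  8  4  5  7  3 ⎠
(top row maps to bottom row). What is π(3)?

The entry below 3 in the array is 2, so π(3) = 2.

2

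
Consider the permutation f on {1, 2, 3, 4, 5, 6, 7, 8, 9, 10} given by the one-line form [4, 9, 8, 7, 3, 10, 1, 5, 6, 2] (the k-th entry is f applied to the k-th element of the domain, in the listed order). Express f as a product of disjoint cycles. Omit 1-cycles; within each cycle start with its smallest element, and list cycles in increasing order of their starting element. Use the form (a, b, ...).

Iterating f from 1 gives 1 → 4 → 7 → 1; that is the 3-cycle (1, 4, 7).
Repeating from the next unused element and collecting all non-trivial cycles gives (1, 4, 7)(2, 9, 6, 10)(3, 8, 5).

(1, 4, 7)(2, 9, 6, 10)(3, 8, 5)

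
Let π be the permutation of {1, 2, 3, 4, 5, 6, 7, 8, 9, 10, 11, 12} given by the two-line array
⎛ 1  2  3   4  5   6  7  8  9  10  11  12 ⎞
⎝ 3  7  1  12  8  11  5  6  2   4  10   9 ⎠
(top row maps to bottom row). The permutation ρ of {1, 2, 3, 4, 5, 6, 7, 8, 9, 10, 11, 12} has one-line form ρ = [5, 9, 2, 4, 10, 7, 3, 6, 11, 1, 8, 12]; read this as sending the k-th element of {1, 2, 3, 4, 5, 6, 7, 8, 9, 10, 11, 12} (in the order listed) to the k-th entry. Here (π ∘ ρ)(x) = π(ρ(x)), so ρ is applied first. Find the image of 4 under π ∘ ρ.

First apply ρ: ρ(4) = 4, then π(4) = 12. Thus (π ∘ ρ)(4) = 12.

12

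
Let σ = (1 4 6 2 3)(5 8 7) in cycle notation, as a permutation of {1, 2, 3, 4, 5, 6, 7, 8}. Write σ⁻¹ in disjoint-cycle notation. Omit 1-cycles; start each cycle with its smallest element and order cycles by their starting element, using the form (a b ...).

(1 3 2 6 4)(5 7 8)

The inverse reverses each cycle.
Reversing each cycle of σ and rotating so the smallest element leads gives (1 3 2 6 4)(5 7 8).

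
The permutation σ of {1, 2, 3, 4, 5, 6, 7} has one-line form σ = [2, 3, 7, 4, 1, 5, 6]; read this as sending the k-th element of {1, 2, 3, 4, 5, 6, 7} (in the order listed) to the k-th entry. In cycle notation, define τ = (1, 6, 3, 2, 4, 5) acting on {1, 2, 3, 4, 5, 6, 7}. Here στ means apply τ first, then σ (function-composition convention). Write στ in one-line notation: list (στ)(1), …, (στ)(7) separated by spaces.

5 4 3 1 2 7 6

(στ)(x) = σ(τ(x)). Computing each image: σ(τ(1)) = σ(6) = 5, σ(τ(2)) = σ(4) = 4, σ(τ(3)) = σ(2) = 3, σ(τ(4)) = σ(5) = 1, σ(τ(5)) = σ(1) = 2, σ(τ(6)) = σ(3) = 7, σ(τ(7)) = σ(7) = 6.
Hence στ = [5 4 3 1 2 7 6].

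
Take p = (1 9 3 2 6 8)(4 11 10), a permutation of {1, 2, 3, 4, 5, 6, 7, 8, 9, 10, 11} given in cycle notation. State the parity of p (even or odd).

The cycle lengths are 6, 3, 1, 1.
A cycle of length ℓ contributes ℓ−1 transpositions, so p is a product of 5 + 2 = 7 transpositions — odd.

odd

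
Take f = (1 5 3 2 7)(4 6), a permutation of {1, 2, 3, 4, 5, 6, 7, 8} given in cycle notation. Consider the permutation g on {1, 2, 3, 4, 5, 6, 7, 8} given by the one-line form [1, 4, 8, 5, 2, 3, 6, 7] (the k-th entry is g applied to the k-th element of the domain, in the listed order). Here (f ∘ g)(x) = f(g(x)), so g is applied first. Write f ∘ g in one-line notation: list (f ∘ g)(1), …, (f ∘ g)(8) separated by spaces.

5 6 8 3 7 2 4 1

For each element, apply g then f: 1 → 1 → 5; 2 → 4 → 6; 3 → 8 → 8; 4 → 5 → 3; 5 → 2 → 7; 6 → 3 → 2; 7 → 6 → 4; 8 → 7 → 1.
So f ∘ g in one-line form is 5 6 8 3 7 2 4 1.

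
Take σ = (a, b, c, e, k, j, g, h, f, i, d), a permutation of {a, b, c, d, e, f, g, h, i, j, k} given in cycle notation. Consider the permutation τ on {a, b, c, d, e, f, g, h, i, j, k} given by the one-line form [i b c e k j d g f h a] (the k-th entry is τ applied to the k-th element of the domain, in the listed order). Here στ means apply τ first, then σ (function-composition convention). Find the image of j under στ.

f

(στ)(j) = σ(τ(j)). τ(j) = h, then σ(h) = f. So (στ)(j) = f.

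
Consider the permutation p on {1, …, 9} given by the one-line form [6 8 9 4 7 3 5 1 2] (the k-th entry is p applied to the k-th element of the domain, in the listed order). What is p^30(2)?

Tracing 2 → 8 → … returns to 2 after 6 steps, so 2 lies in a 6-cycle (1, 6, 3, 9, 2, 8).
On a 6-cycle, p^6 is the identity, so p^30 = p^0 there (30 ≡ 0 mod 6).
So p^30(2) = 2.

2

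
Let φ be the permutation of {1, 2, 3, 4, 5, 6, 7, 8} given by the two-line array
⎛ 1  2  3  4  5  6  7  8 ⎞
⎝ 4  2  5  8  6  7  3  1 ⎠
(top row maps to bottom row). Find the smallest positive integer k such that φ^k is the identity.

Writing φ as disjoint cycles, the cycle lengths are 4, 3, 1.
The order is lcm(4, 3) = 12.

12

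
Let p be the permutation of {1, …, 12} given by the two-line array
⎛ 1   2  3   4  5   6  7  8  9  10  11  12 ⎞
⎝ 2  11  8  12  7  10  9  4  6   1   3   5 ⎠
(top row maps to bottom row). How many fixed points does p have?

No element satisfies p(x) = x, so there are 0 fixed points.

0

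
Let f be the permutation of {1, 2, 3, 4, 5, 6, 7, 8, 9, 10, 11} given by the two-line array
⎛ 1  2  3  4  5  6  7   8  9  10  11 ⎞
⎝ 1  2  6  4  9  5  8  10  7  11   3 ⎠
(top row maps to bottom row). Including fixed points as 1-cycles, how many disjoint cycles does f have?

4

The cycle decomposition is (1)(2)(3 6 5 9 7 8 10 11)(4), which has 4 cycles (counting 1-cycles).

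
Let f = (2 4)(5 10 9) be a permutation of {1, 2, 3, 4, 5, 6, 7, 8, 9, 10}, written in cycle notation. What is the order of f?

The cycle type of f is (3, 2, 1, 1, 1, 1, 1).
The order of f is the least common multiple of its cycle lengths: lcm(3, 2) = 6.

6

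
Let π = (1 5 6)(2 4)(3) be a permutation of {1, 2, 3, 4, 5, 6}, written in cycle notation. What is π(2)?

2 appears in (2 4); the next entry (wrapping around) is 4.

4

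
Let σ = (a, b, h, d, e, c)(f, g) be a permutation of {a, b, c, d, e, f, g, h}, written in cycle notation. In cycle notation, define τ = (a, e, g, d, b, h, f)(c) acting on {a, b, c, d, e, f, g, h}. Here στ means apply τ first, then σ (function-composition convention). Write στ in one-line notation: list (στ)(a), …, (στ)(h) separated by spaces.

(στ)(x) = σ(τ(x)). Computing each image: σ(τ(a)) = σ(e) = c, σ(τ(b)) = σ(h) = d, σ(τ(c)) = σ(c) = a, σ(τ(d)) = σ(b) = h, σ(τ(e)) = σ(g) = f, σ(τ(f)) = σ(a) = b, σ(τ(g)) = σ(d) = e, σ(τ(h)) = σ(f) = g.
Hence στ = [c d a h f b e g].

c d a h f b e g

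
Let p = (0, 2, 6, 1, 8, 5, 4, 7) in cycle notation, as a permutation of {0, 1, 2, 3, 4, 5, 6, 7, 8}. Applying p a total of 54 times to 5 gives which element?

5 lies in the 8-cycle (0, 2, 6, 1, 8, 5, 4, 7).
Powers repeat with period 8 on this cycle, and 54 mod 8 = 6, so p^54(5) = p^6(5).
Advancing 6 steps from 5: 5 → 4 → 7 → 0 → 2 → 6 → 1.

1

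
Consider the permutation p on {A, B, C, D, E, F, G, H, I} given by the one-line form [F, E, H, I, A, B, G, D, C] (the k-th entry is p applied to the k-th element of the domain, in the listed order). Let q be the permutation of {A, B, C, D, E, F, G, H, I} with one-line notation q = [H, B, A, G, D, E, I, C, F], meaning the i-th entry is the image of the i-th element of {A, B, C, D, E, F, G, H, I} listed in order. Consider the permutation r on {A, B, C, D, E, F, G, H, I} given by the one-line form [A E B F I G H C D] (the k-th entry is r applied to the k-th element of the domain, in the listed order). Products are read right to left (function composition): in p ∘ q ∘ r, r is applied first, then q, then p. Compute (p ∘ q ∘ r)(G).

H

(p ∘ q ∘ r)(G) = p(q(r(G))). r(G) = H, then q(H) = C, then p(C) = H, so the result is H.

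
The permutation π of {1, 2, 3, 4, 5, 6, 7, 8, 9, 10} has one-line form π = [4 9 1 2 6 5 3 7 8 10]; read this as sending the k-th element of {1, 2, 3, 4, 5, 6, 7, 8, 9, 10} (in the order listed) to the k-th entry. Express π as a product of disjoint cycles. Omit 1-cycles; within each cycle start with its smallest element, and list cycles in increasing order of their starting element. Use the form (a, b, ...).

From 1: 1 → 4 → 2 → 9 → 8 → 7 → 3 → 1, closing the cycle (1, 4, 2, 9, 8, 7, 3).
Repeating from the next unused element and collecting all non-trivial cycles gives (1, 4, 2, 9, 8, 7, 3)(5, 6).

(1, 4, 2, 9, 8, 7, 3)(5, 6)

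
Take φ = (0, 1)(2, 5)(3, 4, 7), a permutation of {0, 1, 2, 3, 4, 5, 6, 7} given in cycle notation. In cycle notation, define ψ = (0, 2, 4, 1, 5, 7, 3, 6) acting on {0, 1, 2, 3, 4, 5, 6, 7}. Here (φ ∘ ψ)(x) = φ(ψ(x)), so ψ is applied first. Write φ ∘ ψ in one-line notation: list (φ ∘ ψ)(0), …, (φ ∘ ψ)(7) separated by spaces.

5 2 7 6 0 3 1 4

For each element, apply ψ then φ: 0 → 2 → 5; 1 → 5 → 2; 2 → 4 → 7; 3 → 6 → 6; 4 → 1 → 0; 5 → 7 → 3; 6 → 0 → 1; 7 → 3 → 4.
So φ ∘ ψ in one-line form is 5 2 7 6 0 3 1 4.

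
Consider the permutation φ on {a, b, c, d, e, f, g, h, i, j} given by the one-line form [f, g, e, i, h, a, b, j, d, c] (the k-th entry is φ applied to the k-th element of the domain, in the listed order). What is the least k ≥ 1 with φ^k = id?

4

Writing φ as disjoint cycles, the cycle lengths are 4, 2, 2, 2.
The order is lcm(4, 2, 2, 2) = 4.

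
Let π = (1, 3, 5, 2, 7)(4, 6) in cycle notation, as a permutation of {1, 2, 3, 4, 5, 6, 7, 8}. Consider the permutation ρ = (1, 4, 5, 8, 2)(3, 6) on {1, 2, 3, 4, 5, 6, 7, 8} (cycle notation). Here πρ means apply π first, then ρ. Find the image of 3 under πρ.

8

First apply π: π(3) = 5, then ρ(5) = 8. Thus (πρ)(3) = 8.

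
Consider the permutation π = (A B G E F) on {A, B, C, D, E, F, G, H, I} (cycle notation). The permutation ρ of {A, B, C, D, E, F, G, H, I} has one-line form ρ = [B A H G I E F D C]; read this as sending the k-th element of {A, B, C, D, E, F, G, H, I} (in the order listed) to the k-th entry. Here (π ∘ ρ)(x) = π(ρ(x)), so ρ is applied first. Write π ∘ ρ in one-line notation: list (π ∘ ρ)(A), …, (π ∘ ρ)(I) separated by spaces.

G B H E I F A D C

(π ∘ ρ)(x) = π(ρ(x)). Computing each image: π(ρ(A)) = π(B) = G, π(ρ(B)) = π(A) = B, π(ρ(C)) = π(H) = H, π(ρ(D)) = π(G) = E, π(ρ(E)) = π(I) = I, π(ρ(F)) = π(E) = F, π(ρ(G)) = π(F) = A, π(ρ(H)) = π(D) = D, π(ρ(I)) = π(C) = C.
Hence π ∘ ρ = [G B H E I F A D C].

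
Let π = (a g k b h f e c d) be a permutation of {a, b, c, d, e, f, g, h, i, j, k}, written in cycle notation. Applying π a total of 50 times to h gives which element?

a

h lies in the 9-cycle (a g k b h f e c d).
On a 9-cycle, π^9 is the identity, so π^50 = π^5 there (50 ≡ 5 mod 9).
Advancing 5 steps from h: h → f → e → c → d → a.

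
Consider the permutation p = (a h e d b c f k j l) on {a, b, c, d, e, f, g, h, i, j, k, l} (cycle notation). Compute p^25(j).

d

j lies in the 10-cycle (a h e d b c f k j l).
Powers repeat with period 10 on this cycle, and 25 mod 10 = 5, so p^25(j) = p^5(j).
Stepping 5 places around the cycle: j → l → a → h → e → d.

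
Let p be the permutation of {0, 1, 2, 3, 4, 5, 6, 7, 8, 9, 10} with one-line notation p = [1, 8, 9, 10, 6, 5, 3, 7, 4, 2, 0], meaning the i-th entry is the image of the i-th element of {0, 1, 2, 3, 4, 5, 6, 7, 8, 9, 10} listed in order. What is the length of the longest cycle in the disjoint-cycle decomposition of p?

7

Decomposing into disjoint cycles gives (0, 1, 8, 4, 6, 3, 10)(2, 9); the longest has length 7.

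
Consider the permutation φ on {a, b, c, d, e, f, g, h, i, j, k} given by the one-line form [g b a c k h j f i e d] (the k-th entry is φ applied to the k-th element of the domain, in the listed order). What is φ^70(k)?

Tracing k → d → … returns to k after 7 steps, so k lies in a 7-cycle (a, g, j, e, k, d, c).
Powers repeat with period 7 on this cycle, and 70 mod 7 = 0, so φ^70(k) = φ^0(k).
So φ^70(k) = k.

k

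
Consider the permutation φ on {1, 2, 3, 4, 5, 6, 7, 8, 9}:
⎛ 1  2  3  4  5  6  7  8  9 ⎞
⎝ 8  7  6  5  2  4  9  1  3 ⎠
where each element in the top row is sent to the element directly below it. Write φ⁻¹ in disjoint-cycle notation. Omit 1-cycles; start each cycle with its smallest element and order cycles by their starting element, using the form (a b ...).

(1 8)(2 5 4 6 3 9 7)

First write φ in disjoint cycles: (1 8)(2 7 9 3 6 4 5).
The inverse reverses every cycle; in canonical form, φ⁻¹ = (1 8)(2 5 4 6 3 9 7).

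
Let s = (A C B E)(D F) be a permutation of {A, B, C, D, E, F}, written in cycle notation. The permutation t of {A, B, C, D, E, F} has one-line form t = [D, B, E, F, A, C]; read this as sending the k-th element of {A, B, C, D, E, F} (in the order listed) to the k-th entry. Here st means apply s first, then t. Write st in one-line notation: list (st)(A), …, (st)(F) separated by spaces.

E A B C D F

(st)(x) = t(s(x)). Computing each image: t(s(A)) = t(C) = E, t(s(B)) = t(E) = A, t(s(C)) = t(B) = B, t(s(D)) = t(F) = C, t(s(E)) = t(A) = D, t(s(F)) = t(D) = F.
Hence st = [E A B C D F].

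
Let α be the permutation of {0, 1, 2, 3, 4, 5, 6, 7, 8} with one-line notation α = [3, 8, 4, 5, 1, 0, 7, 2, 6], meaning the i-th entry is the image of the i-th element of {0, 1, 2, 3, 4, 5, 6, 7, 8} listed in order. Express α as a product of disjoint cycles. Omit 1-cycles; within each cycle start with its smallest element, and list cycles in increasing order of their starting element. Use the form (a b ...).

Iterating α from 0 gives 0 → 3 → 5 → 0; that is the 3-cycle (0 3 5).
Repeating from the next unused element and collecting all non-trivial cycles gives (0 3 5)(1 8 6 7 2 4).

(0 3 5)(1 8 6 7 2 4)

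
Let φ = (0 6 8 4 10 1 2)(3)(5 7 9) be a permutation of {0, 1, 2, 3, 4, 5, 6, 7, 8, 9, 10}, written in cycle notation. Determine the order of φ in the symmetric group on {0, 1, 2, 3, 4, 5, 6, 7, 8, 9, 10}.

21

The cycle type of φ is (7, 3, 1).
Since disjoint cycles commute, ord(φ) = lcm(7, 3) = 21.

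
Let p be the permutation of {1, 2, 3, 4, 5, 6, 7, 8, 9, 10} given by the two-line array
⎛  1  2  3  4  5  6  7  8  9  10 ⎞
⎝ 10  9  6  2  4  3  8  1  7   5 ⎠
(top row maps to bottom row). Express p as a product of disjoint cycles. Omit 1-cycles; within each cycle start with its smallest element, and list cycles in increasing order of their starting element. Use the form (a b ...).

(1 10 5 4 2 9 7 8)(3 6)

Start at 1 and follow images: 1 → 10 → 5 → 4 → 2 → 9 → 7 → 8 → 1, giving the cycle (1 10 5 4 2 9 7 8).
Repeating from the next unused element and collecting all non-trivial cycles gives (1 10 5 4 2 9 7 8)(3 6).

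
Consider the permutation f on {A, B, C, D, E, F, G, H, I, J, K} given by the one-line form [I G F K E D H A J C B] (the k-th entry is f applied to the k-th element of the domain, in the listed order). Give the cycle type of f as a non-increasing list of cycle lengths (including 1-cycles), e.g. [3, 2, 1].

[10, 1]

The disjoint cycles are (A, I, J, C, F, D, K, B, G, H)(E), with lengths 10, 1 in non-increasing order.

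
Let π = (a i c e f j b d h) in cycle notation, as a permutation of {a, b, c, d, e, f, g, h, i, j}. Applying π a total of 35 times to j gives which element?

f

j lies in the 9-cycle (a i c e f j b d h).
Powers repeat with period 9 on this cycle, and 35 mod 9 = 8, so π^35(j) = π^8(j).
Advancing 8 steps from j: j → b → d → h → a → i → c → e → f.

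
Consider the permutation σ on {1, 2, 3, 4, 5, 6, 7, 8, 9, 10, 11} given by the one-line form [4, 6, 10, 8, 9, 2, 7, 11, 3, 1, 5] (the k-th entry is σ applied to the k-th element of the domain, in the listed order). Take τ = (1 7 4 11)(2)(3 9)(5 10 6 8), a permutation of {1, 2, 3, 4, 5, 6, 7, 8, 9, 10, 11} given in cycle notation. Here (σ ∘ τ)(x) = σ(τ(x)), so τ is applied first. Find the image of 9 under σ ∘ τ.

τ(9) = 3, then σ(3) = 10; composing gives (σ ∘ τ)(9) = 10.

10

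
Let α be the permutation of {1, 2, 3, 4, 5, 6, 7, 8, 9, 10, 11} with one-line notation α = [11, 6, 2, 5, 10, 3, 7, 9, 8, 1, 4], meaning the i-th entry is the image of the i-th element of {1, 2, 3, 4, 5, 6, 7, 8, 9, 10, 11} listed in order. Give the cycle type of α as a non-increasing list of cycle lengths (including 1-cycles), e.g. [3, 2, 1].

[5, 3, 2, 1]

The disjoint cycles are (1 11 4 5 10)(2 6 3)(7)(8 9), with lengths 5, 3, 2, 1 in non-increasing order.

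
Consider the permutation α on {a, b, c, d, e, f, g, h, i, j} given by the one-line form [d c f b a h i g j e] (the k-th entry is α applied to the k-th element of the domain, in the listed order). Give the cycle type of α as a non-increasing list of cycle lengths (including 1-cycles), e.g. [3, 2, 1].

The disjoint cycles are (a, d, b, c, f, h, g, i, j, e), with lengths 10 in non-increasing order.

[10]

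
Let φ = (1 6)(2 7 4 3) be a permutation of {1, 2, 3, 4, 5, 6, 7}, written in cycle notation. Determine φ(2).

7

Within (2 7 4 3), 2 ↦ 7.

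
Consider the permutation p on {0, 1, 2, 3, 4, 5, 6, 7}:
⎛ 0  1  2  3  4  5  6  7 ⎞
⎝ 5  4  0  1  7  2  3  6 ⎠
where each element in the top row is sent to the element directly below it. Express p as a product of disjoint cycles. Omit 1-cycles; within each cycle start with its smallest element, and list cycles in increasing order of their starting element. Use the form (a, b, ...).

(0, 5, 2)(1, 4, 7, 6, 3)

Iterating p from 0 gives 0 → 5 → 2 → 0; that is the 3-cycle (0, 5, 2).
Continuing from each remaining unvisited element yields (0, 5, 2)(1, 4, 7, 6, 3).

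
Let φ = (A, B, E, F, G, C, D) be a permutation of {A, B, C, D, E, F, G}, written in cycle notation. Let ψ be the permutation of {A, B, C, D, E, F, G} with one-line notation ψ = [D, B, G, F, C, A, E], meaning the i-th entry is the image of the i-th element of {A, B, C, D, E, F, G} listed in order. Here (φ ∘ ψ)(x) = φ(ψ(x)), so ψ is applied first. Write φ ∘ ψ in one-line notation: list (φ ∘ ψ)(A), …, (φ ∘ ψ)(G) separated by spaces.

A E C G D B F

For each element, apply ψ then φ: A → D → A; B → B → E; C → G → C; D → F → G; E → C → D; F → A → B; G → E → F.
Collecting the images, φ ∘ ψ = [A E C G D B F].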